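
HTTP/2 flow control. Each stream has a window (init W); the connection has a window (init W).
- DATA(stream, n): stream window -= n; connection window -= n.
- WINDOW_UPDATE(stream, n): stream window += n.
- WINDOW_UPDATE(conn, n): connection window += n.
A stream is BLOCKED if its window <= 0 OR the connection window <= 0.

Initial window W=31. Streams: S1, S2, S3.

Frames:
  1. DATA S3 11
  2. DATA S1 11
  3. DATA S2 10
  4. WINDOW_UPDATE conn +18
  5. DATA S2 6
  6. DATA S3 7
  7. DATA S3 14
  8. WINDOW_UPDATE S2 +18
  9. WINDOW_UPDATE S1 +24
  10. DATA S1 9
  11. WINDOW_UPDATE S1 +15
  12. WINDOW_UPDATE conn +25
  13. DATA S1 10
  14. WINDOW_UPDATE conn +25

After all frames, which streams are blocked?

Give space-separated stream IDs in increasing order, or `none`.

Answer: S3

Derivation:
Op 1: conn=20 S1=31 S2=31 S3=20 blocked=[]
Op 2: conn=9 S1=20 S2=31 S3=20 blocked=[]
Op 3: conn=-1 S1=20 S2=21 S3=20 blocked=[1, 2, 3]
Op 4: conn=17 S1=20 S2=21 S3=20 blocked=[]
Op 5: conn=11 S1=20 S2=15 S3=20 blocked=[]
Op 6: conn=4 S1=20 S2=15 S3=13 blocked=[]
Op 7: conn=-10 S1=20 S2=15 S3=-1 blocked=[1, 2, 3]
Op 8: conn=-10 S1=20 S2=33 S3=-1 blocked=[1, 2, 3]
Op 9: conn=-10 S1=44 S2=33 S3=-1 blocked=[1, 2, 3]
Op 10: conn=-19 S1=35 S2=33 S3=-1 blocked=[1, 2, 3]
Op 11: conn=-19 S1=50 S2=33 S3=-1 blocked=[1, 2, 3]
Op 12: conn=6 S1=50 S2=33 S3=-1 blocked=[3]
Op 13: conn=-4 S1=40 S2=33 S3=-1 blocked=[1, 2, 3]
Op 14: conn=21 S1=40 S2=33 S3=-1 blocked=[3]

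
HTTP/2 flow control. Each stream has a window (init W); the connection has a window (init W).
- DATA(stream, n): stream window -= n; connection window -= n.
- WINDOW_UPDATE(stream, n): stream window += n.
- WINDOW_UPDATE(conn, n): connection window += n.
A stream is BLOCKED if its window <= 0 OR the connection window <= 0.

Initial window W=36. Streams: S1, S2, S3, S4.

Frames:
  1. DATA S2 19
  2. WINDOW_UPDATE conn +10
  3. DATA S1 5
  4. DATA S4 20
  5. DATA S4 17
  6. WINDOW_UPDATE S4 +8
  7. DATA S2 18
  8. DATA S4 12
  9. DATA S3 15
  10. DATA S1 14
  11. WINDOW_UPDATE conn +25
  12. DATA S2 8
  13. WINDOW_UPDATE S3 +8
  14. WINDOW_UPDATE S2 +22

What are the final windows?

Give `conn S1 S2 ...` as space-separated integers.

Answer: -57 17 13 29 -5

Derivation:
Op 1: conn=17 S1=36 S2=17 S3=36 S4=36 blocked=[]
Op 2: conn=27 S1=36 S2=17 S3=36 S4=36 blocked=[]
Op 3: conn=22 S1=31 S2=17 S3=36 S4=36 blocked=[]
Op 4: conn=2 S1=31 S2=17 S3=36 S4=16 blocked=[]
Op 5: conn=-15 S1=31 S2=17 S3=36 S4=-1 blocked=[1, 2, 3, 4]
Op 6: conn=-15 S1=31 S2=17 S3=36 S4=7 blocked=[1, 2, 3, 4]
Op 7: conn=-33 S1=31 S2=-1 S3=36 S4=7 blocked=[1, 2, 3, 4]
Op 8: conn=-45 S1=31 S2=-1 S3=36 S4=-5 blocked=[1, 2, 3, 4]
Op 9: conn=-60 S1=31 S2=-1 S3=21 S4=-5 blocked=[1, 2, 3, 4]
Op 10: conn=-74 S1=17 S2=-1 S3=21 S4=-5 blocked=[1, 2, 3, 4]
Op 11: conn=-49 S1=17 S2=-1 S3=21 S4=-5 blocked=[1, 2, 3, 4]
Op 12: conn=-57 S1=17 S2=-9 S3=21 S4=-5 blocked=[1, 2, 3, 4]
Op 13: conn=-57 S1=17 S2=-9 S3=29 S4=-5 blocked=[1, 2, 3, 4]
Op 14: conn=-57 S1=17 S2=13 S3=29 S4=-5 blocked=[1, 2, 3, 4]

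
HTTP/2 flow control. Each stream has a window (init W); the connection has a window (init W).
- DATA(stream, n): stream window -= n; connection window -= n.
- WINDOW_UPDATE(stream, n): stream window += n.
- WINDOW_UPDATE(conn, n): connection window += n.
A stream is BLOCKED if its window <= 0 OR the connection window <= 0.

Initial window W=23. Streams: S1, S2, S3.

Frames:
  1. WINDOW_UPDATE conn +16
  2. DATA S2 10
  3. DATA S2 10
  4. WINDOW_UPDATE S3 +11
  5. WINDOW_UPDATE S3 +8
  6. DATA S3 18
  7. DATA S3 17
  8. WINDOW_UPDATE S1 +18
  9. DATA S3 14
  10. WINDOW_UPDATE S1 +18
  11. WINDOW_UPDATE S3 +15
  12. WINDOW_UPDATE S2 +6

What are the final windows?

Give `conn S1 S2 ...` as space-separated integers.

Op 1: conn=39 S1=23 S2=23 S3=23 blocked=[]
Op 2: conn=29 S1=23 S2=13 S3=23 blocked=[]
Op 3: conn=19 S1=23 S2=3 S3=23 blocked=[]
Op 4: conn=19 S1=23 S2=3 S3=34 blocked=[]
Op 5: conn=19 S1=23 S2=3 S3=42 blocked=[]
Op 6: conn=1 S1=23 S2=3 S3=24 blocked=[]
Op 7: conn=-16 S1=23 S2=3 S3=7 blocked=[1, 2, 3]
Op 8: conn=-16 S1=41 S2=3 S3=7 blocked=[1, 2, 3]
Op 9: conn=-30 S1=41 S2=3 S3=-7 blocked=[1, 2, 3]
Op 10: conn=-30 S1=59 S2=3 S3=-7 blocked=[1, 2, 3]
Op 11: conn=-30 S1=59 S2=3 S3=8 blocked=[1, 2, 3]
Op 12: conn=-30 S1=59 S2=9 S3=8 blocked=[1, 2, 3]

Answer: -30 59 9 8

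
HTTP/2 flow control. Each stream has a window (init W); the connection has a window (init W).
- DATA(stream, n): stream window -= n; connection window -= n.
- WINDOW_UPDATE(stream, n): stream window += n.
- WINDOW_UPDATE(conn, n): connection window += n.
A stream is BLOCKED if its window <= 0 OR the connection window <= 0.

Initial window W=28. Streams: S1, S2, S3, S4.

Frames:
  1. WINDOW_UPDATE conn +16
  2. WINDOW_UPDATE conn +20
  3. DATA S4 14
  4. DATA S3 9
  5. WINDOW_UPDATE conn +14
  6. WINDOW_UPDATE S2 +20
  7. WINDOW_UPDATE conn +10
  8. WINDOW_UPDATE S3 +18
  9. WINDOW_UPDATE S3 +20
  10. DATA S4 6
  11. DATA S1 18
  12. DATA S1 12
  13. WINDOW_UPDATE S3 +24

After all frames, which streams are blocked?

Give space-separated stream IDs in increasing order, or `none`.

Answer: S1

Derivation:
Op 1: conn=44 S1=28 S2=28 S3=28 S4=28 blocked=[]
Op 2: conn=64 S1=28 S2=28 S3=28 S4=28 blocked=[]
Op 3: conn=50 S1=28 S2=28 S3=28 S4=14 blocked=[]
Op 4: conn=41 S1=28 S2=28 S3=19 S4=14 blocked=[]
Op 5: conn=55 S1=28 S2=28 S3=19 S4=14 blocked=[]
Op 6: conn=55 S1=28 S2=48 S3=19 S4=14 blocked=[]
Op 7: conn=65 S1=28 S2=48 S3=19 S4=14 blocked=[]
Op 8: conn=65 S1=28 S2=48 S3=37 S4=14 blocked=[]
Op 9: conn=65 S1=28 S2=48 S3=57 S4=14 blocked=[]
Op 10: conn=59 S1=28 S2=48 S3=57 S4=8 blocked=[]
Op 11: conn=41 S1=10 S2=48 S3=57 S4=8 blocked=[]
Op 12: conn=29 S1=-2 S2=48 S3=57 S4=8 blocked=[1]
Op 13: conn=29 S1=-2 S2=48 S3=81 S4=8 blocked=[1]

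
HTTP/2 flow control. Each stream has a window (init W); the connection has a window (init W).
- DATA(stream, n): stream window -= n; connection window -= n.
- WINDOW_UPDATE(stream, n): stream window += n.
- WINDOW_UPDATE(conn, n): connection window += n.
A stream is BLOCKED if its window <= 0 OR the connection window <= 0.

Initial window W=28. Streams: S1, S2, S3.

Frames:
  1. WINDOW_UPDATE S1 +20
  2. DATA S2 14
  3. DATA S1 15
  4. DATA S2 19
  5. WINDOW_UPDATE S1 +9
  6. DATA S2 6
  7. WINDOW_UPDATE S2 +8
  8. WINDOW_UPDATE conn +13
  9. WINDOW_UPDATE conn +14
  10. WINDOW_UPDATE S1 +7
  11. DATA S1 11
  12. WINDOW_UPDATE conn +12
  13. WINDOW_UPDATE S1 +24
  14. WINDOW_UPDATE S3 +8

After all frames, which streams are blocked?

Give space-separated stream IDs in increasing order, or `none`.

Answer: S2

Derivation:
Op 1: conn=28 S1=48 S2=28 S3=28 blocked=[]
Op 2: conn=14 S1=48 S2=14 S3=28 blocked=[]
Op 3: conn=-1 S1=33 S2=14 S3=28 blocked=[1, 2, 3]
Op 4: conn=-20 S1=33 S2=-5 S3=28 blocked=[1, 2, 3]
Op 5: conn=-20 S1=42 S2=-5 S3=28 blocked=[1, 2, 3]
Op 6: conn=-26 S1=42 S2=-11 S3=28 blocked=[1, 2, 3]
Op 7: conn=-26 S1=42 S2=-3 S3=28 blocked=[1, 2, 3]
Op 8: conn=-13 S1=42 S2=-3 S3=28 blocked=[1, 2, 3]
Op 9: conn=1 S1=42 S2=-3 S3=28 blocked=[2]
Op 10: conn=1 S1=49 S2=-3 S3=28 blocked=[2]
Op 11: conn=-10 S1=38 S2=-3 S3=28 blocked=[1, 2, 3]
Op 12: conn=2 S1=38 S2=-3 S3=28 blocked=[2]
Op 13: conn=2 S1=62 S2=-3 S3=28 blocked=[2]
Op 14: conn=2 S1=62 S2=-3 S3=36 blocked=[2]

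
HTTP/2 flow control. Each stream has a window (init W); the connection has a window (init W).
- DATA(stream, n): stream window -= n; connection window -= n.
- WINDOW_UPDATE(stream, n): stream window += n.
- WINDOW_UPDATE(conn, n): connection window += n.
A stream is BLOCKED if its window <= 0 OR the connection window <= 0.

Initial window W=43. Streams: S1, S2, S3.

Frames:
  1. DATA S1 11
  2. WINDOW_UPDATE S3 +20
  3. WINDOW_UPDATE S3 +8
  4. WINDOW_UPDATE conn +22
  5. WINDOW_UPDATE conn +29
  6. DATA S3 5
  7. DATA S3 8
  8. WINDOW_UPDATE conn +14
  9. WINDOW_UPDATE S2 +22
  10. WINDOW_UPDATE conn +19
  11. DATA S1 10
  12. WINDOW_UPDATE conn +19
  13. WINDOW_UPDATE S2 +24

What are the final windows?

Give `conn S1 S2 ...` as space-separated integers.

Op 1: conn=32 S1=32 S2=43 S3=43 blocked=[]
Op 2: conn=32 S1=32 S2=43 S3=63 blocked=[]
Op 3: conn=32 S1=32 S2=43 S3=71 blocked=[]
Op 4: conn=54 S1=32 S2=43 S3=71 blocked=[]
Op 5: conn=83 S1=32 S2=43 S3=71 blocked=[]
Op 6: conn=78 S1=32 S2=43 S3=66 blocked=[]
Op 7: conn=70 S1=32 S2=43 S3=58 blocked=[]
Op 8: conn=84 S1=32 S2=43 S3=58 blocked=[]
Op 9: conn=84 S1=32 S2=65 S3=58 blocked=[]
Op 10: conn=103 S1=32 S2=65 S3=58 blocked=[]
Op 11: conn=93 S1=22 S2=65 S3=58 blocked=[]
Op 12: conn=112 S1=22 S2=65 S3=58 blocked=[]
Op 13: conn=112 S1=22 S2=89 S3=58 blocked=[]

Answer: 112 22 89 58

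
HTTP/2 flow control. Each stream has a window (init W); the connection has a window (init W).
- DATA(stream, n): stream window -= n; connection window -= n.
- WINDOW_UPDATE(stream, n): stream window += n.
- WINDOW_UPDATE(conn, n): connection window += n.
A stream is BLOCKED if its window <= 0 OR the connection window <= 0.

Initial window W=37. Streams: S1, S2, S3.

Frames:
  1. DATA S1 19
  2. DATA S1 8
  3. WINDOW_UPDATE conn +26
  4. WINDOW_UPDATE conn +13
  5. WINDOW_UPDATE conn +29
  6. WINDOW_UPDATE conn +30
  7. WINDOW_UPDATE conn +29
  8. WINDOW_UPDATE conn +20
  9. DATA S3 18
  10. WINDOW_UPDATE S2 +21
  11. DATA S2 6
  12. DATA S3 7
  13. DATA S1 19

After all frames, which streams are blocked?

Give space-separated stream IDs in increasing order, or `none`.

Op 1: conn=18 S1=18 S2=37 S3=37 blocked=[]
Op 2: conn=10 S1=10 S2=37 S3=37 blocked=[]
Op 3: conn=36 S1=10 S2=37 S3=37 blocked=[]
Op 4: conn=49 S1=10 S2=37 S3=37 blocked=[]
Op 5: conn=78 S1=10 S2=37 S3=37 blocked=[]
Op 6: conn=108 S1=10 S2=37 S3=37 blocked=[]
Op 7: conn=137 S1=10 S2=37 S3=37 blocked=[]
Op 8: conn=157 S1=10 S2=37 S3=37 blocked=[]
Op 9: conn=139 S1=10 S2=37 S3=19 blocked=[]
Op 10: conn=139 S1=10 S2=58 S3=19 blocked=[]
Op 11: conn=133 S1=10 S2=52 S3=19 blocked=[]
Op 12: conn=126 S1=10 S2=52 S3=12 blocked=[]
Op 13: conn=107 S1=-9 S2=52 S3=12 blocked=[1]

Answer: S1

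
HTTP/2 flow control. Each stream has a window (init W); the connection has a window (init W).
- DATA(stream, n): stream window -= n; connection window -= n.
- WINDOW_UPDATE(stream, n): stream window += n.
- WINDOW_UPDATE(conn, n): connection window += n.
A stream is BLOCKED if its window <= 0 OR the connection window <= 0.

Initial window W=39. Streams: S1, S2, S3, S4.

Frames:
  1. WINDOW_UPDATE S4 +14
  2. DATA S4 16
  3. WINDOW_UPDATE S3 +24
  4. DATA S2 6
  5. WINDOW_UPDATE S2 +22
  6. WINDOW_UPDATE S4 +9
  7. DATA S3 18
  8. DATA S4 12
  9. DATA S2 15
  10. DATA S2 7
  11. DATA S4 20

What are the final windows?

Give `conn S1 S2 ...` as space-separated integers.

Answer: -55 39 33 45 14

Derivation:
Op 1: conn=39 S1=39 S2=39 S3=39 S4=53 blocked=[]
Op 2: conn=23 S1=39 S2=39 S3=39 S4=37 blocked=[]
Op 3: conn=23 S1=39 S2=39 S3=63 S4=37 blocked=[]
Op 4: conn=17 S1=39 S2=33 S3=63 S4=37 blocked=[]
Op 5: conn=17 S1=39 S2=55 S3=63 S4=37 blocked=[]
Op 6: conn=17 S1=39 S2=55 S3=63 S4=46 blocked=[]
Op 7: conn=-1 S1=39 S2=55 S3=45 S4=46 blocked=[1, 2, 3, 4]
Op 8: conn=-13 S1=39 S2=55 S3=45 S4=34 blocked=[1, 2, 3, 4]
Op 9: conn=-28 S1=39 S2=40 S3=45 S4=34 blocked=[1, 2, 3, 4]
Op 10: conn=-35 S1=39 S2=33 S3=45 S4=34 blocked=[1, 2, 3, 4]
Op 11: conn=-55 S1=39 S2=33 S3=45 S4=14 blocked=[1, 2, 3, 4]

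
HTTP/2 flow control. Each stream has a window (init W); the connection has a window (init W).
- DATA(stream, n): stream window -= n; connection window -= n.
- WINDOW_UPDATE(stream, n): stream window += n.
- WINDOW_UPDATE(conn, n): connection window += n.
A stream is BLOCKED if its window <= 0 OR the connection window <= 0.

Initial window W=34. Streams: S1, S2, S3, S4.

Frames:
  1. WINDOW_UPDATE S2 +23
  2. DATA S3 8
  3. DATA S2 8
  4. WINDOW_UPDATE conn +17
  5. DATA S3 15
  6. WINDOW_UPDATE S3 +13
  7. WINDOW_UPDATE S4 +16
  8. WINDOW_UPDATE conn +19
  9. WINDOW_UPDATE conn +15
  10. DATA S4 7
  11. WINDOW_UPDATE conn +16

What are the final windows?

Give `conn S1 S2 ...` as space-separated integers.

Op 1: conn=34 S1=34 S2=57 S3=34 S4=34 blocked=[]
Op 2: conn=26 S1=34 S2=57 S3=26 S4=34 blocked=[]
Op 3: conn=18 S1=34 S2=49 S3=26 S4=34 blocked=[]
Op 4: conn=35 S1=34 S2=49 S3=26 S4=34 blocked=[]
Op 5: conn=20 S1=34 S2=49 S3=11 S4=34 blocked=[]
Op 6: conn=20 S1=34 S2=49 S3=24 S4=34 blocked=[]
Op 7: conn=20 S1=34 S2=49 S3=24 S4=50 blocked=[]
Op 8: conn=39 S1=34 S2=49 S3=24 S4=50 blocked=[]
Op 9: conn=54 S1=34 S2=49 S3=24 S4=50 blocked=[]
Op 10: conn=47 S1=34 S2=49 S3=24 S4=43 blocked=[]
Op 11: conn=63 S1=34 S2=49 S3=24 S4=43 blocked=[]

Answer: 63 34 49 24 43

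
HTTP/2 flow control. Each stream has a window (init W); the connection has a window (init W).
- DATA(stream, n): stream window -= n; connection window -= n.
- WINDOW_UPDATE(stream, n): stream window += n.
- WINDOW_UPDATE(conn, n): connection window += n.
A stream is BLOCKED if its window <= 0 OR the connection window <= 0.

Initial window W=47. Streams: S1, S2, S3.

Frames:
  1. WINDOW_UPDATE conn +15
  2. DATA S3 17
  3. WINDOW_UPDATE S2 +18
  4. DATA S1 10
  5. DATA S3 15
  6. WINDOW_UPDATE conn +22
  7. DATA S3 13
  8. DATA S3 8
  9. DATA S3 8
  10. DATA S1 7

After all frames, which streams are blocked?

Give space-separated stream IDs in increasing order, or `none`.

Answer: S3

Derivation:
Op 1: conn=62 S1=47 S2=47 S3=47 blocked=[]
Op 2: conn=45 S1=47 S2=47 S3=30 blocked=[]
Op 3: conn=45 S1=47 S2=65 S3=30 blocked=[]
Op 4: conn=35 S1=37 S2=65 S3=30 blocked=[]
Op 5: conn=20 S1=37 S2=65 S3=15 blocked=[]
Op 6: conn=42 S1=37 S2=65 S3=15 blocked=[]
Op 7: conn=29 S1=37 S2=65 S3=2 blocked=[]
Op 8: conn=21 S1=37 S2=65 S3=-6 blocked=[3]
Op 9: conn=13 S1=37 S2=65 S3=-14 blocked=[3]
Op 10: conn=6 S1=30 S2=65 S3=-14 blocked=[3]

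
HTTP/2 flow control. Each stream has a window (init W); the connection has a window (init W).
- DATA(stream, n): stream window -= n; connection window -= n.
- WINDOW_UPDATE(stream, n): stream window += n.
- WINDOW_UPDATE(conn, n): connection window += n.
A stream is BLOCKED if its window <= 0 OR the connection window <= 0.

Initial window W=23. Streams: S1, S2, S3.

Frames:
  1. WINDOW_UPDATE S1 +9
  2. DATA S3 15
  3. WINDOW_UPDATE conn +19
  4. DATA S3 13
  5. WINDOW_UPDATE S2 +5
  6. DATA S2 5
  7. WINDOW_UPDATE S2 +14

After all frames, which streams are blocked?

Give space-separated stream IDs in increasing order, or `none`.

Answer: S3

Derivation:
Op 1: conn=23 S1=32 S2=23 S3=23 blocked=[]
Op 2: conn=8 S1=32 S2=23 S3=8 blocked=[]
Op 3: conn=27 S1=32 S2=23 S3=8 blocked=[]
Op 4: conn=14 S1=32 S2=23 S3=-5 blocked=[3]
Op 5: conn=14 S1=32 S2=28 S3=-5 blocked=[3]
Op 6: conn=9 S1=32 S2=23 S3=-5 blocked=[3]
Op 7: conn=9 S1=32 S2=37 S3=-5 blocked=[3]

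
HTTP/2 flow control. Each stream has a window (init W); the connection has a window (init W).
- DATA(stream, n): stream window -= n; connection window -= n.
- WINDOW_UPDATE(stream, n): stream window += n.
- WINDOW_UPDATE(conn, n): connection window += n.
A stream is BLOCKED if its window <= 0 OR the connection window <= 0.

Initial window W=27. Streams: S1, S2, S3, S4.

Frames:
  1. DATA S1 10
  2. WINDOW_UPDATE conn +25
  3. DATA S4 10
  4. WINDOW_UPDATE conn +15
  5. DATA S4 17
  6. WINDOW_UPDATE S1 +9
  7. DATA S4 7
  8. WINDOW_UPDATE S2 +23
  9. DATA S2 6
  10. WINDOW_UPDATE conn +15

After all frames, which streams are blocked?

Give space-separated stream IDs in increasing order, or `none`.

Op 1: conn=17 S1=17 S2=27 S3=27 S4=27 blocked=[]
Op 2: conn=42 S1=17 S2=27 S3=27 S4=27 blocked=[]
Op 3: conn=32 S1=17 S2=27 S3=27 S4=17 blocked=[]
Op 4: conn=47 S1=17 S2=27 S3=27 S4=17 blocked=[]
Op 5: conn=30 S1=17 S2=27 S3=27 S4=0 blocked=[4]
Op 6: conn=30 S1=26 S2=27 S3=27 S4=0 blocked=[4]
Op 7: conn=23 S1=26 S2=27 S3=27 S4=-7 blocked=[4]
Op 8: conn=23 S1=26 S2=50 S3=27 S4=-7 blocked=[4]
Op 9: conn=17 S1=26 S2=44 S3=27 S4=-7 blocked=[4]
Op 10: conn=32 S1=26 S2=44 S3=27 S4=-7 blocked=[4]

Answer: S4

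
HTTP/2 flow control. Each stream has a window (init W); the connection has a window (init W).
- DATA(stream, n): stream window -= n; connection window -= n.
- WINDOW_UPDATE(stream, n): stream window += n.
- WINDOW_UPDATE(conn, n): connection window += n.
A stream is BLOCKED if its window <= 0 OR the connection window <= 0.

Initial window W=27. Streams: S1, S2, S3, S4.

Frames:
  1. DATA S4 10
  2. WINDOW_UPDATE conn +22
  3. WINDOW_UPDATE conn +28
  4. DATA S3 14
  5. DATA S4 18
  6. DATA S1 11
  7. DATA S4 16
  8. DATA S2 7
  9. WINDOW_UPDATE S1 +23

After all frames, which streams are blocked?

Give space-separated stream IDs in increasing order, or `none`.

Answer: S4

Derivation:
Op 1: conn=17 S1=27 S2=27 S3=27 S4=17 blocked=[]
Op 2: conn=39 S1=27 S2=27 S3=27 S4=17 blocked=[]
Op 3: conn=67 S1=27 S2=27 S3=27 S4=17 blocked=[]
Op 4: conn=53 S1=27 S2=27 S3=13 S4=17 blocked=[]
Op 5: conn=35 S1=27 S2=27 S3=13 S4=-1 blocked=[4]
Op 6: conn=24 S1=16 S2=27 S3=13 S4=-1 blocked=[4]
Op 7: conn=8 S1=16 S2=27 S3=13 S4=-17 blocked=[4]
Op 8: conn=1 S1=16 S2=20 S3=13 S4=-17 blocked=[4]
Op 9: conn=1 S1=39 S2=20 S3=13 S4=-17 blocked=[4]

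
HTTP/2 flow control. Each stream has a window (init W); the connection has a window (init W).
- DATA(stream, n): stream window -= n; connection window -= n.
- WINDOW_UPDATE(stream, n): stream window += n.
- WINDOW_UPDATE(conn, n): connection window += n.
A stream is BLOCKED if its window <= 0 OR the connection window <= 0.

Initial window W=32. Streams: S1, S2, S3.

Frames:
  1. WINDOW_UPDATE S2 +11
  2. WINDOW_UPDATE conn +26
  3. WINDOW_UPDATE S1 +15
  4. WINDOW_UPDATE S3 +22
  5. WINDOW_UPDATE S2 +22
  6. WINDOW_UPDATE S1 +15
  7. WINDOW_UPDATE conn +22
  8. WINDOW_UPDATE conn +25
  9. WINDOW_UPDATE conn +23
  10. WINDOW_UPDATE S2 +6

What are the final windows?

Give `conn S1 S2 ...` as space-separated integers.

Answer: 128 62 71 54

Derivation:
Op 1: conn=32 S1=32 S2=43 S3=32 blocked=[]
Op 2: conn=58 S1=32 S2=43 S3=32 blocked=[]
Op 3: conn=58 S1=47 S2=43 S3=32 blocked=[]
Op 4: conn=58 S1=47 S2=43 S3=54 blocked=[]
Op 5: conn=58 S1=47 S2=65 S3=54 blocked=[]
Op 6: conn=58 S1=62 S2=65 S3=54 blocked=[]
Op 7: conn=80 S1=62 S2=65 S3=54 blocked=[]
Op 8: conn=105 S1=62 S2=65 S3=54 blocked=[]
Op 9: conn=128 S1=62 S2=65 S3=54 blocked=[]
Op 10: conn=128 S1=62 S2=71 S3=54 blocked=[]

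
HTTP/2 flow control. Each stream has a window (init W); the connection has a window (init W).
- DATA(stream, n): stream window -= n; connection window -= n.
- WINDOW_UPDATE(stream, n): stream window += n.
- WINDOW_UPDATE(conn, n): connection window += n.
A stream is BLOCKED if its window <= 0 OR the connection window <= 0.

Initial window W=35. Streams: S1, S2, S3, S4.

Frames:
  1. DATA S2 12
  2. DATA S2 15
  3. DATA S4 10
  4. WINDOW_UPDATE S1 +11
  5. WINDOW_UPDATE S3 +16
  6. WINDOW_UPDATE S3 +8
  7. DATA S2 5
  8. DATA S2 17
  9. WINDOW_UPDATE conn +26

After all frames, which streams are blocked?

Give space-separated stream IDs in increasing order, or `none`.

Op 1: conn=23 S1=35 S2=23 S3=35 S4=35 blocked=[]
Op 2: conn=8 S1=35 S2=8 S3=35 S4=35 blocked=[]
Op 3: conn=-2 S1=35 S2=8 S3=35 S4=25 blocked=[1, 2, 3, 4]
Op 4: conn=-2 S1=46 S2=8 S3=35 S4=25 blocked=[1, 2, 3, 4]
Op 5: conn=-2 S1=46 S2=8 S3=51 S4=25 blocked=[1, 2, 3, 4]
Op 6: conn=-2 S1=46 S2=8 S3=59 S4=25 blocked=[1, 2, 3, 4]
Op 7: conn=-7 S1=46 S2=3 S3=59 S4=25 blocked=[1, 2, 3, 4]
Op 8: conn=-24 S1=46 S2=-14 S3=59 S4=25 blocked=[1, 2, 3, 4]
Op 9: conn=2 S1=46 S2=-14 S3=59 S4=25 blocked=[2]

Answer: S2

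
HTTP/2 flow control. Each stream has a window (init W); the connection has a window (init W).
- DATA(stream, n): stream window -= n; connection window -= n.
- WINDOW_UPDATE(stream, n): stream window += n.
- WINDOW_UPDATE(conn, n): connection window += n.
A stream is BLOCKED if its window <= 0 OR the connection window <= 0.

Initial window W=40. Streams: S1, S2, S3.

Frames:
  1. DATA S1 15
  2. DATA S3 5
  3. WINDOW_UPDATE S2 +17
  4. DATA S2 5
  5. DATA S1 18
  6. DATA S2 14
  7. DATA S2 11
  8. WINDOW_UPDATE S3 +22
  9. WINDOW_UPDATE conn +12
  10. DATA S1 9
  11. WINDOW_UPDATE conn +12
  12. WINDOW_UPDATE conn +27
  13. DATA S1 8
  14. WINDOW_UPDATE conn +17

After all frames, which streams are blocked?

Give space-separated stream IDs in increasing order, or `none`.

Answer: S1

Derivation:
Op 1: conn=25 S1=25 S2=40 S3=40 blocked=[]
Op 2: conn=20 S1=25 S2=40 S3=35 blocked=[]
Op 3: conn=20 S1=25 S2=57 S3=35 blocked=[]
Op 4: conn=15 S1=25 S2=52 S3=35 blocked=[]
Op 5: conn=-3 S1=7 S2=52 S3=35 blocked=[1, 2, 3]
Op 6: conn=-17 S1=7 S2=38 S3=35 blocked=[1, 2, 3]
Op 7: conn=-28 S1=7 S2=27 S3=35 blocked=[1, 2, 3]
Op 8: conn=-28 S1=7 S2=27 S3=57 blocked=[1, 2, 3]
Op 9: conn=-16 S1=7 S2=27 S3=57 blocked=[1, 2, 3]
Op 10: conn=-25 S1=-2 S2=27 S3=57 blocked=[1, 2, 3]
Op 11: conn=-13 S1=-2 S2=27 S3=57 blocked=[1, 2, 3]
Op 12: conn=14 S1=-2 S2=27 S3=57 blocked=[1]
Op 13: conn=6 S1=-10 S2=27 S3=57 blocked=[1]
Op 14: conn=23 S1=-10 S2=27 S3=57 blocked=[1]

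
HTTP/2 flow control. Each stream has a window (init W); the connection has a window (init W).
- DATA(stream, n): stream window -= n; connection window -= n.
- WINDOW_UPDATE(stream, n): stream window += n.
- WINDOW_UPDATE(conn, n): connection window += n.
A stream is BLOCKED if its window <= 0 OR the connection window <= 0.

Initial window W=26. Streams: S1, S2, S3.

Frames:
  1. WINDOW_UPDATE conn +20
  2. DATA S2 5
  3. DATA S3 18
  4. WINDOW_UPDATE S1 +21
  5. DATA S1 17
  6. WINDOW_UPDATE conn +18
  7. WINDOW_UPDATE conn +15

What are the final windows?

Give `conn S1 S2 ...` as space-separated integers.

Answer: 39 30 21 8

Derivation:
Op 1: conn=46 S1=26 S2=26 S3=26 blocked=[]
Op 2: conn=41 S1=26 S2=21 S3=26 blocked=[]
Op 3: conn=23 S1=26 S2=21 S3=8 blocked=[]
Op 4: conn=23 S1=47 S2=21 S3=8 blocked=[]
Op 5: conn=6 S1=30 S2=21 S3=8 blocked=[]
Op 6: conn=24 S1=30 S2=21 S3=8 blocked=[]
Op 7: conn=39 S1=30 S2=21 S3=8 blocked=[]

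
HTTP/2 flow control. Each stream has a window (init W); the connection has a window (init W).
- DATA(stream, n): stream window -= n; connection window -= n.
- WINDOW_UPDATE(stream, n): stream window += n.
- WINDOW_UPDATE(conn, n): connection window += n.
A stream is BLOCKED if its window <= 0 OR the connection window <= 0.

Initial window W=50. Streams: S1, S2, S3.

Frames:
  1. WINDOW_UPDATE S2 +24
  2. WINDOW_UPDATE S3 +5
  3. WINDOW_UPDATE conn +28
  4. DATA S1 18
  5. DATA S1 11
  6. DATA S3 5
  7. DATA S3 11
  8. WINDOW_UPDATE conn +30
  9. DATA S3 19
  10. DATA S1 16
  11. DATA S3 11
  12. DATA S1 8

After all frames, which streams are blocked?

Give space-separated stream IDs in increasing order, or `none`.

Op 1: conn=50 S1=50 S2=74 S3=50 blocked=[]
Op 2: conn=50 S1=50 S2=74 S3=55 blocked=[]
Op 3: conn=78 S1=50 S2=74 S3=55 blocked=[]
Op 4: conn=60 S1=32 S2=74 S3=55 blocked=[]
Op 5: conn=49 S1=21 S2=74 S3=55 blocked=[]
Op 6: conn=44 S1=21 S2=74 S3=50 blocked=[]
Op 7: conn=33 S1=21 S2=74 S3=39 blocked=[]
Op 8: conn=63 S1=21 S2=74 S3=39 blocked=[]
Op 9: conn=44 S1=21 S2=74 S3=20 blocked=[]
Op 10: conn=28 S1=5 S2=74 S3=20 blocked=[]
Op 11: conn=17 S1=5 S2=74 S3=9 blocked=[]
Op 12: conn=9 S1=-3 S2=74 S3=9 blocked=[1]

Answer: S1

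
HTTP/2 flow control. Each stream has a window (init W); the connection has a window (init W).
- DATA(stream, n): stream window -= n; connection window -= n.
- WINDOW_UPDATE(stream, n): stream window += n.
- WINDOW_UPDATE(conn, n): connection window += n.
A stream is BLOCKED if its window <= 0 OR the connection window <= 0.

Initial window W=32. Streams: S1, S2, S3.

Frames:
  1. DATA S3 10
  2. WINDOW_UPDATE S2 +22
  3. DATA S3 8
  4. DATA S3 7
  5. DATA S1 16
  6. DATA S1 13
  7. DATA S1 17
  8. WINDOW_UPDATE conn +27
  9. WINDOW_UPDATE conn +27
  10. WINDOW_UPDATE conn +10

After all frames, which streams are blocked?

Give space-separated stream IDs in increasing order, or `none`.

Op 1: conn=22 S1=32 S2=32 S3=22 blocked=[]
Op 2: conn=22 S1=32 S2=54 S3=22 blocked=[]
Op 3: conn=14 S1=32 S2=54 S3=14 blocked=[]
Op 4: conn=7 S1=32 S2=54 S3=7 blocked=[]
Op 5: conn=-9 S1=16 S2=54 S3=7 blocked=[1, 2, 3]
Op 6: conn=-22 S1=3 S2=54 S3=7 blocked=[1, 2, 3]
Op 7: conn=-39 S1=-14 S2=54 S3=7 blocked=[1, 2, 3]
Op 8: conn=-12 S1=-14 S2=54 S3=7 blocked=[1, 2, 3]
Op 9: conn=15 S1=-14 S2=54 S3=7 blocked=[1]
Op 10: conn=25 S1=-14 S2=54 S3=7 blocked=[1]

Answer: S1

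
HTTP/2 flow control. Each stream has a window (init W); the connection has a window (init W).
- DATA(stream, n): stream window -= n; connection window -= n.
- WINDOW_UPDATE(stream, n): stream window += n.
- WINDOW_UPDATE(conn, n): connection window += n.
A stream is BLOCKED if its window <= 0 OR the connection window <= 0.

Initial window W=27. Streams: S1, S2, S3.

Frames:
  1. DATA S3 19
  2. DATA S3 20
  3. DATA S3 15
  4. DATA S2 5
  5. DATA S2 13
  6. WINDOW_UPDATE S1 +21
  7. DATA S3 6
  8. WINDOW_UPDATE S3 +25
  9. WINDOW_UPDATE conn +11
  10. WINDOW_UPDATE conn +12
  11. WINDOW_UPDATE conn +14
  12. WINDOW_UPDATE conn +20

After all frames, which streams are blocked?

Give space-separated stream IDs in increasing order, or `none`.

Op 1: conn=8 S1=27 S2=27 S3=8 blocked=[]
Op 2: conn=-12 S1=27 S2=27 S3=-12 blocked=[1, 2, 3]
Op 3: conn=-27 S1=27 S2=27 S3=-27 blocked=[1, 2, 3]
Op 4: conn=-32 S1=27 S2=22 S3=-27 blocked=[1, 2, 3]
Op 5: conn=-45 S1=27 S2=9 S3=-27 blocked=[1, 2, 3]
Op 6: conn=-45 S1=48 S2=9 S3=-27 blocked=[1, 2, 3]
Op 7: conn=-51 S1=48 S2=9 S3=-33 blocked=[1, 2, 3]
Op 8: conn=-51 S1=48 S2=9 S3=-8 blocked=[1, 2, 3]
Op 9: conn=-40 S1=48 S2=9 S3=-8 blocked=[1, 2, 3]
Op 10: conn=-28 S1=48 S2=9 S3=-8 blocked=[1, 2, 3]
Op 11: conn=-14 S1=48 S2=9 S3=-8 blocked=[1, 2, 3]
Op 12: conn=6 S1=48 S2=9 S3=-8 blocked=[3]

Answer: S3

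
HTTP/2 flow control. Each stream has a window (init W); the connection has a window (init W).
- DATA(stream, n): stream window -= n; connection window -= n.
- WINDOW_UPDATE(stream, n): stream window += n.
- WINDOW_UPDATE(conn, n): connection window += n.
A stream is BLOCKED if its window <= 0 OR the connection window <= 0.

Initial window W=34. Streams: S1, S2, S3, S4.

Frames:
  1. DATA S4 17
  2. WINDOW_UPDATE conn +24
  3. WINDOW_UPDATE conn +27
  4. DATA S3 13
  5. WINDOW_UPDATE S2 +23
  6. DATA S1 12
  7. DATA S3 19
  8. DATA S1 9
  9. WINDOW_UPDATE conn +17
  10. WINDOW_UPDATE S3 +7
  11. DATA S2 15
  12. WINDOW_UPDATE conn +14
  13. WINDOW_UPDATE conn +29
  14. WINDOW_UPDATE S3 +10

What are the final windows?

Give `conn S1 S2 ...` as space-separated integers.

Op 1: conn=17 S1=34 S2=34 S3=34 S4=17 blocked=[]
Op 2: conn=41 S1=34 S2=34 S3=34 S4=17 blocked=[]
Op 3: conn=68 S1=34 S2=34 S3=34 S4=17 blocked=[]
Op 4: conn=55 S1=34 S2=34 S3=21 S4=17 blocked=[]
Op 5: conn=55 S1=34 S2=57 S3=21 S4=17 blocked=[]
Op 6: conn=43 S1=22 S2=57 S3=21 S4=17 blocked=[]
Op 7: conn=24 S1=22 S2=57 S3=2 S4=17 blocked=[]
Op 8: conn=15 S1=13 S2=57 S3=2 S4=17 blocked=[]
Op 9: conn=32 S1=13 S2=57 S3=2 S4=17 blocked=[]
Op 10: conn=32 S1=13 S2=57 S3=9 S4=17 blocked=[]
Op 11: conn=17 S1=13 S2=42 S3=9 S4=17 blocked=[]
Op 12: conn=31 S1=13 S2=42 S3=9 S4=17 blocked=[]
Op 13: conn=60 S1=13 S2=42 S3=9 S4=17 blocked=[]
Op 14: conn=60 S1=13 S2=42 S3=19 S4=17 blocked=[]

Answer: 60 13 42 19 17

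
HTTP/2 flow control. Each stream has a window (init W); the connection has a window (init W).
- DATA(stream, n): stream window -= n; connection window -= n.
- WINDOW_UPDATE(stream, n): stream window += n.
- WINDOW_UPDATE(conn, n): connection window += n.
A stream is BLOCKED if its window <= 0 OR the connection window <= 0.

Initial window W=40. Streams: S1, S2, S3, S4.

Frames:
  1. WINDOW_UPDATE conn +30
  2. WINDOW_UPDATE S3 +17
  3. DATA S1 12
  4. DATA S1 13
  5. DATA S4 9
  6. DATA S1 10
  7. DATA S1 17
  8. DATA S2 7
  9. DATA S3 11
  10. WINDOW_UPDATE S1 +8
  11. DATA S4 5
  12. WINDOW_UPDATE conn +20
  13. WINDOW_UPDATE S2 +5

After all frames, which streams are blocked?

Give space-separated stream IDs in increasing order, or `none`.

Op 1: conn=70 S1=40 S2=40 S3=40 S4=40 blocked=[]
Op 2: conn=70 S1=40 S2=40 S3=57 S4=40 blocked=[]
Op 3: conn=58 S1=28 S2=40 S3=57 S4=40 blocked=[]
Op 4: conn=45 S1=15 S2=40 S3=57 S4=40 blocked=[]
Op 5: conn=36 S1=15 S2=40 S3=57 S4=31 blocked=[]
Op 6: conn=26 S1=5 S2=40 S3=57 S4=31 blocked=[]
Op 7: conn=9 S1=-12 S2=40 S3=57 S4=31 blocked=[1]
Op 8: conn=2 S1=-12 S2=33 S3=57 S4=31 blocked=[1]
Op 9: conn=-9 S1=-12 S2=33 S3=46 S4=31 blocked=[1, 2, 3, 4]
Op 10: conn=-9 S1=-4 S2=33 S3=46 S4=31 blocked=[1, 2, 3, 4]
Op 11: conn=-14 S1=-4 S2=33 S3=46 S4=26 blocked=[1, 2, 3, 4]
Op 12: conn=6 S1=-4 S2=33 S3=46 S4=26 blocked=[1]
Op 13: conn=6 S1=-4 S2=38 S3=46 S4=26 blocked=[1]

Answer: S1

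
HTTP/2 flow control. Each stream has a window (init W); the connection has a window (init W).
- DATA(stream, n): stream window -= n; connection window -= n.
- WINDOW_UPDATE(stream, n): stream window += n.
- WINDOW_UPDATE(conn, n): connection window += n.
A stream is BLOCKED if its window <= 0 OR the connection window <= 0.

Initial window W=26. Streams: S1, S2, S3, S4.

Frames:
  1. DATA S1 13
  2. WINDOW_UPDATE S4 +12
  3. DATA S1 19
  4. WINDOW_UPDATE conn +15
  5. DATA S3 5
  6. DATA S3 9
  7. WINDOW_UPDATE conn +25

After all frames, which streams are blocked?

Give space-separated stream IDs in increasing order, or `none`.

Answer: S1

Derivation:
Op 1: conn=13 S1=13 S2=26 S3=26 S4=26 blocked=[]
Op 2: conn=13 S1=13 S2=26 S3=26 S4=38 blocked=[]
Op 3: conn=-6 S1=-6 S2=26 S3=26 S4=38 blocked=[1, 2, 3, 4]
Op 4: conn=9 S1=-6 S2=26 S3=26 S4=38 blocked=[1]
Op 5: conn=4 S1=-6 S2=26 S3=21 S4=38 blocked=[1]
Op 6: conn=-5 S1=-6 S2=26 S3=12 S4=38 blocked=[1, 2, 3, 4]
Op 7: conn=20 S1=-6 S2=26 S3=12 S4=38 blocked=[1]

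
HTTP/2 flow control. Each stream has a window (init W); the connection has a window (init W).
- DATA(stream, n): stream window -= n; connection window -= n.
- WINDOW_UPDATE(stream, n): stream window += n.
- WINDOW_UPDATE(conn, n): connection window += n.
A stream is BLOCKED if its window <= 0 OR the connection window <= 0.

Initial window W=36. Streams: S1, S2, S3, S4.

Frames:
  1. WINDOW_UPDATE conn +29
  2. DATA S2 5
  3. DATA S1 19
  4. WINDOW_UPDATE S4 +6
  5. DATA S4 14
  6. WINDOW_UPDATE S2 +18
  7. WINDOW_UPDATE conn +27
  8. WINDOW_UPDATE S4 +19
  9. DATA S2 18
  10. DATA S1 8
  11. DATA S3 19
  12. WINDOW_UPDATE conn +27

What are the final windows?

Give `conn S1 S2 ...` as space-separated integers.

Op 1: conn=65 S1=36 S2=36 S3=36 S4=36 blocked=[]
Op 2: conn=60 S1=36 S2=31 S3=36 S4=36 blocked=[]
Op 3: conn=41 S1=17 S2=31 S3=36 S4=36 blocked=[]
Op 4: conn=41 S1=17 S2=31 S3=36 S4=42 blocked=[]
Op 5: conn=27 S1=17 S2=31 S3=36 S4=28 blocked=[]
Op 6: conn=27 S1=17 S2=49 S3=36 S4=28 blocked=[]
Op 7: conn=54 S1=17 S2=49 S3=36 S4=28 blocked=[]
Op 8: conn=54 S1=17 S2=49 S3=36 S4=47 blocked=[]
Op 9: conn=36 S1=17 S2=31 S3=36 S4=47 blocked=[]
Op 10: conn=28 S1=9 S2=31 S3=36 S4=47 blocked=[]
Op 11: conn=9 S1=9 S2=31 S3=17 S4=47 blocked=[]
Op 12: conn=36 S1=9 S2=31 S3=17 S4=47 blocked=[]

Answer: 36 9 31 17 47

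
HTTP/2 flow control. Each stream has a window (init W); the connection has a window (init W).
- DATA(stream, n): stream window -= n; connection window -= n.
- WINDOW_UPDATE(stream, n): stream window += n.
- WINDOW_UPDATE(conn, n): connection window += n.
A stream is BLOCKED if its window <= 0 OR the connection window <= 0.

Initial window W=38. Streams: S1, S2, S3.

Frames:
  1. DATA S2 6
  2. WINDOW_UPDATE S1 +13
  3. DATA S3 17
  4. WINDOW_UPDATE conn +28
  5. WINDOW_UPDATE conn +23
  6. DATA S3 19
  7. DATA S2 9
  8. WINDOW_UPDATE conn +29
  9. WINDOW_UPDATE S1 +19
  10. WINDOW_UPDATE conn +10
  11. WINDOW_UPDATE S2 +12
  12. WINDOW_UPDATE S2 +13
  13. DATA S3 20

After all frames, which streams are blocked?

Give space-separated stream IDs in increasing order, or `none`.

Op 1: conn=32 S1=38 S2=32 S3=38 blocked=[]
Op 2: conn=32 S1=51 S2=32 S3=38 blocked=[]
Op 3: conn=15 S1=51 S2=32 S3=21 blocked=[]
Op 4: conn=43 S1=51 S2=32 S3=21 blocked=[]
Op 5: conn=66 S1=51 S2=32 S3=21 blocked=[]
Op 6: conn=47 S1=51 S2=32 S3=2 blocked=[]
Op 7: conn=38 S1=51 S2=23 S3=2 blocked=[]
Op 8: conn=67 S1=51 S2=23 S3=2 blocked=[]
Op 9: conn=67 S1=70 S2=23 S3=2 blocked=[]
Op 10: conn=77 S1=70 S2=23 S3=2 blocked=[]
Op 11: conn=77 S1=70 S2=35 S3=2 blocked=[]
Op 12: conn=77 S1=70 S2=48 S3=2 blocked=[]
Op 13: conn=57 S1=70 S2=48 S3=-18 blocked=[3]

Answer: S3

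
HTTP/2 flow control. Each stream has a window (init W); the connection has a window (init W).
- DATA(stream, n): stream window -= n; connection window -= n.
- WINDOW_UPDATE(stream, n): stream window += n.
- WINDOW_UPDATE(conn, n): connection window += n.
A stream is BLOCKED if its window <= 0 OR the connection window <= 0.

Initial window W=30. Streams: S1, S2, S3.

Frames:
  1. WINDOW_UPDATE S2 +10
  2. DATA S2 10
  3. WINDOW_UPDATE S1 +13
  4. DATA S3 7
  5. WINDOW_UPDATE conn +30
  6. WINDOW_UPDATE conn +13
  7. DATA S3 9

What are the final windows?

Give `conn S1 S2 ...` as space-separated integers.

Answer: 47 43 30 14

Derivation:
Op 1: conn=30 S1=30 S2=40 S3=30 blocked=[]
Op 2: conn=20 S1=30 S2=30 S3=30 blocked=[]
Op 3: conn=20 S1=43 S2=30 S3=30 blocked=[]
Op 4: conn=13 S1=43 S2=30 S3=23 blocked=[]
Op 5: conn=43 S1=43 S2=30 S3=23 blocked=[]
Op 6: conn=56 S1=43 S2=30 S3=23 blocked=[]
Op 7: conn=47 S1=43 S2=30 S3=14 blocked=[]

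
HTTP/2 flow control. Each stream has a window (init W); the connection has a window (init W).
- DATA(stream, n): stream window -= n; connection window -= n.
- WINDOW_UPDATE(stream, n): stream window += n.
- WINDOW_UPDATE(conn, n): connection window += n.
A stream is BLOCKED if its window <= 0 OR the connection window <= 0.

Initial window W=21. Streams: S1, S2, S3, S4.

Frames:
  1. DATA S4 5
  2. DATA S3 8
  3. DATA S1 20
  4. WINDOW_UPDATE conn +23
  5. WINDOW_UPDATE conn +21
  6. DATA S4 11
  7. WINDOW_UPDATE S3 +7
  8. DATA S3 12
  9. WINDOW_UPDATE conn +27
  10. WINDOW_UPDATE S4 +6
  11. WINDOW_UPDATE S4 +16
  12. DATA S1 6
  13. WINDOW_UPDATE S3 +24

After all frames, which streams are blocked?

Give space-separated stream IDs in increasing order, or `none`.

Op 1: conn=16 S1=21 S2=21 S3=21 S4=16 blocked=[]
Op 2: conn=8 S1=21 S2=21 S3=13 S4=16 blocked=[]
Op 3: conn=-12 S1=1 S2=21 S3=13 S4=16 blocked=[1, 2, 3, 4]
Op 4: conn=11 S1=1 S2=21 S3=13 S4=16 blocked=[]
Op 5: conn=32 S1=1 S2=21 S3=13 S4=16 blocked=[]
Op 6: conn=21 S1=1 S2=21 S3=13 S4=5 blocked=[]
Op 7: conn=21 S1=1 S2=21 S3=20 S4=5 blocked=[]
Op 8: conn=9 S1=1 S2=21 S3=8 S4=5 blocked=[]
Op 9: conn=36 S1=1 S2=21 S3=8 S4=5 blocked=[]
Op 10: conn=36 S1=1 S2=21 S3=8 S4=11 blocked=[]
Op 11: conn=36 S1=1 S2=21 S3=8 S4=27 blocked=[]
Op 12: conn=30 S1=-5 S2=21 S3=8 S4=27 blocked=[1]
Op 13: conn=30 S1=-5 S2=21 S3=32 S4=27 blocked=[1]

Answer: S1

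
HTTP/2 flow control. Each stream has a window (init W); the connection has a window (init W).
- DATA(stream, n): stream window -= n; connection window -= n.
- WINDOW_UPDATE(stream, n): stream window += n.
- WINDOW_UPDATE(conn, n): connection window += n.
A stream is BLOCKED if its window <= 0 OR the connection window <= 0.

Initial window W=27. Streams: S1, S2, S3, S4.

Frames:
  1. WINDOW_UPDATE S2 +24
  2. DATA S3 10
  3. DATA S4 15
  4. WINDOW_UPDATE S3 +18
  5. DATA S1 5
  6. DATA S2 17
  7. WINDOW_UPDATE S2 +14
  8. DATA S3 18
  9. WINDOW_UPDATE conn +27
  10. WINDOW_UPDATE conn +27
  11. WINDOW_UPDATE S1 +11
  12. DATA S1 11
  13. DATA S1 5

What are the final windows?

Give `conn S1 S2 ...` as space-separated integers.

Answer: 0 17 48 17 12

Derivation:
Op 1: conn=27 S1=27 S2=51 S3=27 S4=27 blocked=[]
Op 2: conn=17 S1=27 S2=51 S3=17 S4=27 blocked=[]
Op 3: conn=2 S1=27 S2=51 S3=17 S4=12 blocked=[]
Op 4: conn=2 S1=27 S2=51 S3=35 S4=12 blocked=[]
Op 5: conn=-3 S1=22 S2=51 S3=35 S4=12 blocked=[1, 2, 3, 4]
Op 6: conn=-20 S1=22 S2=34 S3=35 S4=12 blocked=[1, 2, 3, 4]
Op 7: conn=-20 S1=22 S2=48 S3=35 S4=12 blocked=[1, 2, 3, 4]
Op 8: conn=-38 S1=22 S2=48 S3=17 S4=12 blocked=[1, 2, 3, 4]
Op 9: conn=-11 S1=22 S2=48 S3=17 S4=12 blocked=[1, 2, 3, 4]
Op 10: conn=16 S1=22 S2=48 S3=17 S4=12 blocked=[]
Op 11: conn=16 S1=33 S2=48 S3=17 S4=12 blocked=[]
Op 12: conn=5 S1=22 S2=48 S3=17 S4=12 blocked=[]
Op 13: conn=0 S1=17 S2=48 S3=17 S4=12 blocked=[1, 2, 3, 4]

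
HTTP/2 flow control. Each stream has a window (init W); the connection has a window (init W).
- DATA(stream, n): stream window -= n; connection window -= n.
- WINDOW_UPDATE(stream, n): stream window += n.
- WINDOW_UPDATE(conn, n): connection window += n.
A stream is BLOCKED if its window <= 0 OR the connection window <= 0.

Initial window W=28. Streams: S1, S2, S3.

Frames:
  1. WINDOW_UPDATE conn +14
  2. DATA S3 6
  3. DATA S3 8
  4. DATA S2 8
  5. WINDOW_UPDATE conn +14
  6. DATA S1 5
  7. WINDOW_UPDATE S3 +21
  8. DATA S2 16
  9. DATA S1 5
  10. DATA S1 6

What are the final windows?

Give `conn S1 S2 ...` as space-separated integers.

Op 1: conn=42 S1=28 S2=28 S3=28 blocked=[]
Op 2: conn=36 S1=28 S2=28 S3=22 blocked=[]
Op 3: conn=28 S1=28 S2=28 S3=14 blocked=[]
Op 4: conn=20 S1=28 S2=20 S3=14 blocked=[]
Op 5: conn=34 S1=28 S2=20 S3=14 blocked=[]
Op 6: conn=29 S1=23 S2=20 S3=14 blocked=[]
Op 7: conn=29 S1=23 S2=20 S3=35 blocked=[]
Op 8: conn=13 S1=23 S2=4 S3=35 blocked=[]
Op 9: conn=8 S1=18 S2=4 S3=35 blocked=[]
Op 10: conn=2 S1=12 S2=4 S3=35 blocked=[]

Answer: 2 12 4 35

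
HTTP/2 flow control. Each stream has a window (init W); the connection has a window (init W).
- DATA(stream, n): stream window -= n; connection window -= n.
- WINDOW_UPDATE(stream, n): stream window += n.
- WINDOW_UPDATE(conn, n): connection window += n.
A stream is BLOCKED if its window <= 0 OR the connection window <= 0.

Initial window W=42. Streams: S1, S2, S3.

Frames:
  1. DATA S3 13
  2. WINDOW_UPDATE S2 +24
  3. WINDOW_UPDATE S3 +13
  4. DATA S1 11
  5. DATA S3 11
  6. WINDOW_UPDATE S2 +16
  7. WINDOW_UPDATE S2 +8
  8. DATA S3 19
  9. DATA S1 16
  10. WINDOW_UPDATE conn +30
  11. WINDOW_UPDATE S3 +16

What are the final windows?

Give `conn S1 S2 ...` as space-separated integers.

Op 1: conn=29 S1=42 S2=42 S3=29 blocked=[]
Op 2: conn=29 S1=42 S2=66 S3=29 blocked=[]
Op 3: conn=29 S1=42 S2=66 S3=42 blocked=[]
Op 4: conn=18 S1=31 S2=66 S3=42 blocked=[]
Op 5: conn=7 S1=31 S2=66 S3=31 blocked=[]
Op 6: conn=7 S1=31 S2=82 S3=31 blocked=[]
Op 7: conn=7 S1=31 S2=90 S3=31 blocked=[]
Op 8: conn=-12 S1=31 S2=90 S3=12 blocked=[1, 2, 3]
Op 9: conn=-28 S1=15 S2=90 S3=12 blocked=[1, 2, 3]
Op 10: conn=2 S1=15 S2=90 S3=12 blocked=[]
Op 11: conn=2 S1=15 S2=90 S3=28 blocked=[]

Answer: 2 15 90 28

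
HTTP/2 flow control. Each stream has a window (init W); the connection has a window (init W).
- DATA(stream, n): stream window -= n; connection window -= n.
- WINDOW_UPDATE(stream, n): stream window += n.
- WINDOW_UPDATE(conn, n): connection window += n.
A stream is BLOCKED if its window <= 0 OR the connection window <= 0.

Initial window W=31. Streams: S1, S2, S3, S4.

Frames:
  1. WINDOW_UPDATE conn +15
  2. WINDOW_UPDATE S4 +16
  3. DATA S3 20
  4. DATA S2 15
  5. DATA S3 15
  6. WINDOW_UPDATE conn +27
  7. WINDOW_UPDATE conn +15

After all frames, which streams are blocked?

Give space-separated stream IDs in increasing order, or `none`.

Answer: S3

Derivation:
Op 1: conn=46 S1=31 S2=31 S3=31 S4=31 blocked=[]
Op 2: conn=46 S1=31 S2=31 S3=31 S4=47 blocked=[]
Op 3: conn=26 S1=31 S2=31 S3=11 S4=47 blocked=[]
Op 4: conn=11 S1=31 S2=16 S3=11 S4=47 blocked=[]
Op 5: conn=-4 S1=31 S2=16 S3=-4 S4=47 blocked=[1, 2, 3, 4]
Op 6: conn=23 S1=31 S2=16 S3=-4 S4=47 blocked=[3]
Op 7: conn=38 S1=31 S2=16 S3=-4 S4=47 blocked=[3]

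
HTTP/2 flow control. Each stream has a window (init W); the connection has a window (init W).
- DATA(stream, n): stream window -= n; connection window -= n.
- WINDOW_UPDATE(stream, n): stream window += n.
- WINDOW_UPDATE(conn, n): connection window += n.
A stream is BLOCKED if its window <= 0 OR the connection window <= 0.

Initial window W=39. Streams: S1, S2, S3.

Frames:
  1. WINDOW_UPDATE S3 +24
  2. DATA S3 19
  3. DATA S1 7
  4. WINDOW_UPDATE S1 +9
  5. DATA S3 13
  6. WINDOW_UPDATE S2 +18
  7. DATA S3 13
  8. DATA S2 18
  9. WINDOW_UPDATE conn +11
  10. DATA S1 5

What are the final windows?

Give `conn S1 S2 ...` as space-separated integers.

Answer: -25 36 39 18

Derivation:
Op 1: conn=39 S1=39 S2=39 S3=63 blocked=[]
Op 2: conn=20 S1=39 S2=39 S3=44 blocked=[]
Op 3: conn=13 S1=32 S2=39 S3=44 blocked=[]
Op 4: conn=13 S1=41 S2=39 S3=44 blocked=[]
Op 5: conn=0 S1=41 S2=39 S3=31 blocked=[1, 2, 3]
Op 6: conn=0 S1=41 S2=57 S3=31 blocked=[1, 2, 3]
Op 7: conn=-13 S1=41 S2=57 S3=18 blocked=[1, 2, 3]
Op 8: conn=-31 S1=41 S2=39 S3=18 blocked=[1, 2, 3]
Op 9: conn=-20 S1=41 S2=39 S3=18 blocked=[1, 2, 3]
Op 10: conn=-25 S1=36 S2=39 S3=18 blocked=[1, 2, 3]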